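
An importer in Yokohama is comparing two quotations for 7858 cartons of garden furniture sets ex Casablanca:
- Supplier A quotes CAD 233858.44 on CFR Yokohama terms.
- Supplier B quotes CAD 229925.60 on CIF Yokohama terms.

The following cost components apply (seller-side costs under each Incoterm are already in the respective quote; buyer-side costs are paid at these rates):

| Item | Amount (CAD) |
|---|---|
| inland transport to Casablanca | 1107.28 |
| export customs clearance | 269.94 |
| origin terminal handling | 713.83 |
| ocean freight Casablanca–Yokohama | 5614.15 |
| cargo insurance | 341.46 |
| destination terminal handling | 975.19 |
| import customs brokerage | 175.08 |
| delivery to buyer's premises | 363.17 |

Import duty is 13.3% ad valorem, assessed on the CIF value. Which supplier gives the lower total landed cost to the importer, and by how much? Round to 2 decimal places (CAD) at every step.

Supplier B is cheaper by CAD 4842.79

Supplier A (CFR):
CIF value = CFR price + insurance = 233858.44 + 341.46 = 234199.90
Import duty = 234199.90 × 13.3% = 31148.59
Buyer bears (A): 341.46 + 975.19 + 175.08 + 363.17 = 1854.90
Landed cost (A) = invoice 233858.44 + 1854.90 + duty 31148.59 = 266861.93
Supplier B (CIF):
The CIF price already equals the CIF value: 229925.60
Import duty = 229925.60 × 13.3% = 30580.10
Buyer bears (B): 975.19 + 175.08 + 363.17 = 1513.44
Landed cost (B) = invoice 229925.60 + 1513.44 + duty 30580.10 = 262019.14
Difference = |266861.93 − 262019.14| = 4842.79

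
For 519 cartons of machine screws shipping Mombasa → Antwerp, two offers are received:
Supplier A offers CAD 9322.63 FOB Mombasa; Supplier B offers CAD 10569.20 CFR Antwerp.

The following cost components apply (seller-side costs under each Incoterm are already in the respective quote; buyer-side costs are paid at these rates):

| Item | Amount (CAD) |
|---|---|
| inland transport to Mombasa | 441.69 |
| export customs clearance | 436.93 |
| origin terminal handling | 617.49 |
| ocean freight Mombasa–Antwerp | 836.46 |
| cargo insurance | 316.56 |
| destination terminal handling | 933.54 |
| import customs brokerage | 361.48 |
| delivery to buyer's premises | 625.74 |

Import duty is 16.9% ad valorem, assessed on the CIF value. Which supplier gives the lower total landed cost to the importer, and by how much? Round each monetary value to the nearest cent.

Supplier A (FOB):
CIF value = FOB price + freight + insurance = 9322.63 + 836.46 + 316.56 = 10475.65
Import duty = 10475.65 × 16.9% = 1770.38
Buyer bears (A): 836.46 + 316.56 + 933.54 + 361.48 + 625.74 = 3073.78
Landed cost (A) = invoice 9322.63 + 3073.78 + duty 1770.38 = 14166.79
Supplier B (CFR):
CIF value = CFR price + insurance = 10569.20 + 316.56 = 10885.76
Import duty = 10885.76 × 16.9% = 1839.69
Buyer bears (B): 316.56 + 933.54 + 361.48 + 625.74 = 2237.32
Landed cost (B) = invoice 10569.20 + 2237.32 + duty 1839.69 = 14646.21
Difference = |14166.79 − 14646.21| = 479.42

Supplier A is cheaper by CAD 479.42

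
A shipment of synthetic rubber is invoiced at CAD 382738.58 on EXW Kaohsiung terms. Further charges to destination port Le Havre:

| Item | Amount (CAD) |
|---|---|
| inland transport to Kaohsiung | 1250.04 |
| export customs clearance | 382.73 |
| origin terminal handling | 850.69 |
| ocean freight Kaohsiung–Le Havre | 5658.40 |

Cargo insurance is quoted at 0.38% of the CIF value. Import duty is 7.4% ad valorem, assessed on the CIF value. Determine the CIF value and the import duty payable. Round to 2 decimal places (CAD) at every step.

Let C be the CIF value. C = EXW price + pre-shipment costs + freight + 0.38% × C
C − 0.38% × C = 382738.58 + 1250.04 + 382.73 + 850.69 + 5658.40
0.9962 × C = 390880.44
C = 390880.44 / 0.9962 = 392371.45
Insurance premium = 0.38% × 392371.45 = 1491.01
Import duty = 392371.45 × 7.4% = 29035.49

CIF value: CAD 392371.45; import duty: CAD 29035.49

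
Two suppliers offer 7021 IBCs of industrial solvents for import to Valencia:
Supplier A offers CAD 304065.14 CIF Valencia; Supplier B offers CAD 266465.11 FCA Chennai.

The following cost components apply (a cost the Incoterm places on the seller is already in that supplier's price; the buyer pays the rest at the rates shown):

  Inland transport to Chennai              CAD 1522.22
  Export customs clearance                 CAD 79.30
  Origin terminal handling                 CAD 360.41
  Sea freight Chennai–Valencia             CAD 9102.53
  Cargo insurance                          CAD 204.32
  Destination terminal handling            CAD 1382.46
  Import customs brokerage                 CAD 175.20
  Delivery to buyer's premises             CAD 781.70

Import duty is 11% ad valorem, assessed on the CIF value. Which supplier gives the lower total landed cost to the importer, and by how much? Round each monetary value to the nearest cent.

Supplier A (CIF):
The CIF price already equals the CIF value: 304065.14
Import duty = 304065.14 × 11% = 33447.17
Buyer bears (A): 1382.46 + 175.20 + 781.70 = 2339.36
Landed cost (A) = invoice 304065.14 + 2339.36 + duty 33447.17 = 339851.67
Supplier B (FCA):
CIF value = FCA price + origin terminal + freight + insurance = 266465.11 + 360.41 + 9102.53 + 204.32 = 276132.37
Import duty = 276132.37 × 11% = 30374.56
Buyer bears (B): 360.41 + 9102.53 + 204.32 + 1382.46 + 175.20 + 781.70 = 12006.62
Landed cost (B) = invoice 266465.11 + 12006.62 + duty 30374.56 = 308846.29
Difference = |339851.67 − 308846.29| = 31005.38

Supplier B is cheaper by CAD 31005.38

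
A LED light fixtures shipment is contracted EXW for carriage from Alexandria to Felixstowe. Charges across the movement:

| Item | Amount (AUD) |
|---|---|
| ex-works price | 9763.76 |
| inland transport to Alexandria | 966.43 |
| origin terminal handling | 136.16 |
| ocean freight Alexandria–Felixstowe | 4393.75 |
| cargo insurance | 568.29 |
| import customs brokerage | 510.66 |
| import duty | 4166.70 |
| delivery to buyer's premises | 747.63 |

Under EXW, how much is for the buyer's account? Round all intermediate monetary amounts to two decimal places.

EXW: the seller makes goods available at their premises; the buyer bears all onward costs.
Seller's account: goods 9763.76 = 9763.76
Buyer's account: inland to port 966.43 + origin terminal 136.16 + freight 4393.75 + insurance 568.29 + brokerage 510.66 + duty 4166.70 + delivery 747.63 = 11489.62

Buyer's account: AUD 11489.62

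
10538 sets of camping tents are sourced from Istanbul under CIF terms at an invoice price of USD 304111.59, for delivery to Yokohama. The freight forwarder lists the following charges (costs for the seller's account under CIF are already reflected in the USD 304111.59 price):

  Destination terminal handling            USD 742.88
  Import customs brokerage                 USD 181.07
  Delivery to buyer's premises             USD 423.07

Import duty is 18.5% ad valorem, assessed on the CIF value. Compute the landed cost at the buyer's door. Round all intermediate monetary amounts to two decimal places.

Total landed cost: USD 361719.25

CIF: the seller pays costs through ocean freight and marine insurance to the destination port.
The CIF price already equals the CIF value: 304111.59
Import duty = 304111.59 × 18.5% = 56260.64
Buyer bears: destination terminal 742.88 + brokerage 181.07 + delivery 423.07 + duty 56260.64 = 57607.66
Landed cost = invoice 304111.59 + 57607.66 = 361719.25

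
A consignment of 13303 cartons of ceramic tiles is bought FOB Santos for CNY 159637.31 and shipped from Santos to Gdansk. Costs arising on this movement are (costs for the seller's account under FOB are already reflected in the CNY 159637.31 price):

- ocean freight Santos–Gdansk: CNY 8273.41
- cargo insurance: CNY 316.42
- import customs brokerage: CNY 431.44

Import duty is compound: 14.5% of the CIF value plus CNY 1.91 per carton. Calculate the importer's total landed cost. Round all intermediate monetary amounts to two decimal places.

Total landed cost: CNY 218460.25

FOB: the seller bears costs until goods are on board at the origin port; the buyer bears freight, insurance and all costs thereafter.
CIF value = FOB price + freight + insurance = 159637.31 + 8273.41 + 316.42 = 168227.14
Ad valorem component: 168227.14 × 14.5% = 24392.94
Specific component: 13303 × 1.91 = 25408.73
Import duty = 24392.94 + 25408.73 = 49801.67
Buyer bears: freight 8273.41 + insurance 316.42 + brokerage 431.44 + duty 49801.67 = 58822.94
Landed cost = invoice 159637.31 + 58822.94 = 218460.25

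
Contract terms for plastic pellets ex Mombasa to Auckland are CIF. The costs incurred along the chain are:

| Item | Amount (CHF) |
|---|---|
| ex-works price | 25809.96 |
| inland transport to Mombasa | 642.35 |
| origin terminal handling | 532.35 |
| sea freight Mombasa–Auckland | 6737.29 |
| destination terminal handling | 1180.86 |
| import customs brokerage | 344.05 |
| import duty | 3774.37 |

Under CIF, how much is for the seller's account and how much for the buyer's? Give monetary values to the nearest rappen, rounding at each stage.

CIF: the seller pays costs through ocean freight and marine insurance to the destination port.
Seller's account: goods 25809.96 + inland to port 642.35 + origin terminal 532.35 + freight 6737.29 = 33721.95
Buyer's account: destination terminal 1180.86 + brokerage 344.05 + duty 3774.37 = 5299.28

Seller: CHF 33721.95; buyer: CHF 5299.28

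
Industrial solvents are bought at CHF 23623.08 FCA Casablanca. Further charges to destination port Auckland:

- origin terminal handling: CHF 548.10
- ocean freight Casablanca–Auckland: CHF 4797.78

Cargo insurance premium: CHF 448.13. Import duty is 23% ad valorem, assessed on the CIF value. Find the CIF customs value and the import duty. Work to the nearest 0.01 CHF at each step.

CIF value: CHF 29417.09; import duty: CHF 6765.93

CIF = FCA price + pre-shipment costs + freight + insurance
CIF = 23623.08 + 548.10 + 4797.78 + 448.13 = 29417.09
Import duty = 29417.09 × 23% = 6765.93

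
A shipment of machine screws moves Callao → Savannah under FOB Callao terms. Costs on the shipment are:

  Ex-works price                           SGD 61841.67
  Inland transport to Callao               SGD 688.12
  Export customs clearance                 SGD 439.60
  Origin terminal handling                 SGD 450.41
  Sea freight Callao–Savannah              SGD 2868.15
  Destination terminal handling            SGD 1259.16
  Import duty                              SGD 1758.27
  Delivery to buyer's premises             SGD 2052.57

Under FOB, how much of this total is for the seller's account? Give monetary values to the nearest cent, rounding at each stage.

FOB: the seller bears costs until goods are on board at the origin port; the buyer bears freight, insurance and all costs thereafter.
Seller's account: goods 61841.67 + inland to port 688.12 + export clearance 439.60 + origin terminal 450.41 = 63419.80
Buyer's account: freight 2868.15 + destination terminal 1259.16 + duty 1758.27 + delivery 2052.57 = 7938.15

Seller's account: SGD 63419.80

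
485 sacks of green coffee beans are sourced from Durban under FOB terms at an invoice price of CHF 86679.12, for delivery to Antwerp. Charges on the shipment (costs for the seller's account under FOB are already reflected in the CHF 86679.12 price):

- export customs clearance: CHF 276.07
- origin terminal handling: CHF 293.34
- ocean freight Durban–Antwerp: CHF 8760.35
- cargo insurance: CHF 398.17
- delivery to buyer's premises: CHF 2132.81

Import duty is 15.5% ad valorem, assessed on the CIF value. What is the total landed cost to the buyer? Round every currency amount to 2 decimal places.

FOB: the seller bears costs until goods are on board at the origin port; the buyer bears freight, insurance and all costs thereafter.
Already in the invoice (seller's account under FOB): export clearance, origin terminal — exclude.
CIF value = FOB price + freight + insurance = 86679.12 + 8760.35 + 398.17 = 95837.64
Import duty = 95837.64 × 15.5% = 14854.83
Buyer bears: freight 8760.35 + insurance 398.17 + delivery 2132.81 + duty 14854.83 = 26146.16
Landed cost = invoice 86679.12 + 26146.16 = 112825.28

Total landed cost: CHF 112825.28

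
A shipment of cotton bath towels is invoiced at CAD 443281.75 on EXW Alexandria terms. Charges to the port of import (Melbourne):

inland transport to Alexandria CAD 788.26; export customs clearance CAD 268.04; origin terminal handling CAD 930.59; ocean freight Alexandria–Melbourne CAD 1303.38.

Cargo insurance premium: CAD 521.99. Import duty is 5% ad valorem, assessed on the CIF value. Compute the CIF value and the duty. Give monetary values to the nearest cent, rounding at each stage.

CIF = EXW price + pre-shipment costs + freight + insurance
CIF = 443281.75 + 788.26 + 268.04 + 930.59 + 1303.38 + 521.99 = 447094.01
Import duty = 447094.01 × 5% = 22354.70

CIF value: CAD 447094.01; import duty: CAD 22354.70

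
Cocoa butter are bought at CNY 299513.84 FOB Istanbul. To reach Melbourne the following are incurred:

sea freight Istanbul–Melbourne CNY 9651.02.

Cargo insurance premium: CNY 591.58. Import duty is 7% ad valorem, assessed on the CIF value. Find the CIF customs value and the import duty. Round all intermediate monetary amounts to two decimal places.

CIF = FOB price + freight + insurance
CIF = 299513.84 + 9651.02 + 591.58 = 309756.44
Import duty = 309756.44 × 7% = 21682.95

CIF value: CNY 309756.44; import duty: CNY 21682.95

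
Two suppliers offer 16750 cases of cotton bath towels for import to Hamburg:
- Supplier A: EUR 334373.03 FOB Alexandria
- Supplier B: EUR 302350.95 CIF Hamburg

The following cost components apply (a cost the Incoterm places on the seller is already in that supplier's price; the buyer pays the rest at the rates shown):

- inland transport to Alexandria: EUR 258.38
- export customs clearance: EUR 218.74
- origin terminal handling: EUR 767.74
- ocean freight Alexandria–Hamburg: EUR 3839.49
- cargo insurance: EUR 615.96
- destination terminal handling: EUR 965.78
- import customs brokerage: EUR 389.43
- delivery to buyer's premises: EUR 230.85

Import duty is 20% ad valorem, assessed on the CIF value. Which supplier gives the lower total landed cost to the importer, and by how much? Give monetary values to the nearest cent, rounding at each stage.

Supplier B is cheaper by EUR 43773.04

Supplier A (FOB):
CIF value = FOB price + freight + insurance = 334373.03 + 3839.49 + 615.96 = 338828.48
Import duty = 338828.48 × 20% = 67765.70
Buyer bears (A): 3839.49 + 615.96 + 965.78 + 389.43 + 230.85 = 6041.51
Landed cost (A) = invoice 334373.03 + 6041.51 + duty 67765.70 = 408180.24
Supplier B (CIF):
The CIF price already equals the CIF value: 302350.95
Import duty = 302350.95 × 20% = 60470.19
Buyer bears (B): 965.78 + 389.43 + 230.85 = 1586.06
Landed cost (B) = invoice 302350.95 + 1586.06 + duty 60470.19 = 364407.20
Difference = |408180.24 − 364407.20| = 43773.04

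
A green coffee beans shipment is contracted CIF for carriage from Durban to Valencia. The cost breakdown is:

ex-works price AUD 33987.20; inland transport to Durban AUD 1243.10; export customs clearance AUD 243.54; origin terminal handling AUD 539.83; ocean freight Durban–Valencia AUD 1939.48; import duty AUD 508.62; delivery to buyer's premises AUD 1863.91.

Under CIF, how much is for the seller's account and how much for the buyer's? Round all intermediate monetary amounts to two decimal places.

CIF: the seller pays costs through ocean freight and marine insurance to the destination port.
Seller's account: goods 33987.20 + inland to port 1243.10 + export clearance 243.54 + origin terminal 539.83 + freight 1939.48 = 37953.15
Buyer's account: duty 508.62 + delivery 1863.91 = 2372.53

Seller: AUD 37953.15; buyer: AUD 2372.53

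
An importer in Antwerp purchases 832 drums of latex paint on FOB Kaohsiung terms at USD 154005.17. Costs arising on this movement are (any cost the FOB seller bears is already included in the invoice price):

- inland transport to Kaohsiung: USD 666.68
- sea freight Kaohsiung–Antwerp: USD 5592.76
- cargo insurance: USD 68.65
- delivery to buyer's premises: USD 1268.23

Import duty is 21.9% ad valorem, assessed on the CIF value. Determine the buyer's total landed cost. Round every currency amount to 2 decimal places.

Total landed cost: USD 195901.79

FOB: the seller bears costs until goods are on board at the origin port; the buyer bears freight, insurance and all costs thereafter.
Already in the invoice (seller's account under FOB): inland to port — exclude.
CIF value = FOB price + freight + insurance = 154005.17 + 5592.76 + 68.65 = 159666.58
Import duty = 159666.58 × 21.9% = 34966.98
Buyer bears: freight 5592.76 + insurance 68.65 + delivery 1268.23 + duty 34966.98 = 41896.62
Landed cost = invoice 154005.17 + 41896.62 = 195901.79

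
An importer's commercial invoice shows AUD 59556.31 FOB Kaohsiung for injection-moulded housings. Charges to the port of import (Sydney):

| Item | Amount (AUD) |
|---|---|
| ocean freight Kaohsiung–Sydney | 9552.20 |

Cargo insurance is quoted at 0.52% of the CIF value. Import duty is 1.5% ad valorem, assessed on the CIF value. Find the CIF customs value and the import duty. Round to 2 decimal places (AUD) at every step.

Let C be the CIF value. C = FOB price + freight + 0.52% × C
C − 0.52% × C = 59556.31 + 9552.20
0.9948 × C = 69108.51
C = 69108.51 / 0.9948 = 69469.75
Insurance premium = 0.52% × 69469.75 = 361.24
Import duty = 69469.75 × 1.5% = 1042.05

CIF value: AUD 69469.75; import duty: AUD 1042.05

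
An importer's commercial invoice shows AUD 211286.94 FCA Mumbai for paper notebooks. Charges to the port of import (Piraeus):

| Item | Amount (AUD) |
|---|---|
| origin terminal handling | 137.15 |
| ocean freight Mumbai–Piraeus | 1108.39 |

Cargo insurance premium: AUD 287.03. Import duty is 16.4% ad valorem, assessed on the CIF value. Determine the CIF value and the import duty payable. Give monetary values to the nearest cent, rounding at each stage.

CIF value: AUD 212819.51; import duty: AUD 34902.40

CIF = FCA price + pre-shipment costs + freight + insurance
CIF = 211286.94 + 137.15 + 1108.39 + 287.03 = 212819.51
Import duty = 212819.51 × 16.4% = 34902.40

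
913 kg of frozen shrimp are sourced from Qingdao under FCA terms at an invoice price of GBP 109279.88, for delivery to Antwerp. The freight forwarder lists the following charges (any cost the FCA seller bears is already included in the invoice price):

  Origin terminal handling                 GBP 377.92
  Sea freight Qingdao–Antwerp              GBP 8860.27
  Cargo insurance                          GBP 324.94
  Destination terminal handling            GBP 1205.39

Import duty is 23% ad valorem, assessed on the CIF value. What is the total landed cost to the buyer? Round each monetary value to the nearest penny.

Total landed cost: GBP 147382.29

FCA: the seller delivers export-cleared goods to the carrier; the buyer bears costs from that point.
CIF value = FCA price + origin terminal + freight + insurance = 109279.88 + 377.92 + 8860.27 + 324.94 = 118843.01
Import duty = 118843.01 × 23% = 27333.89
Buyer bears: origin terminal 377.92 + freight 8860.27 + insurance 324.94 + destination terminal 1205.39 + duty 27333.89 = 38102.41
Landed cost = invoice 109279.88 + 38102.41 = 147382.29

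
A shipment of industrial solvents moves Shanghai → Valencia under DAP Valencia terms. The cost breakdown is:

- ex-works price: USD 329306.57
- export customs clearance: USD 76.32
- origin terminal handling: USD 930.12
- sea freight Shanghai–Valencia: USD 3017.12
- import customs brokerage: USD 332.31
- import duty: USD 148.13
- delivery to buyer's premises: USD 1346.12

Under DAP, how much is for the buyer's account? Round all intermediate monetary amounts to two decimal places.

Buyer's account: USD 480.44

DAP: the seller bears all costs to the named destination except import duty and clearance.
Seller's account: goods 329306.57 + export clearance 76.32 + origin terminal 930.12 + freight 3017.12 + delivery 1346.12 = 334676.25
Buyer's account: brokerage 332.31 + duty 148.13 = 480.44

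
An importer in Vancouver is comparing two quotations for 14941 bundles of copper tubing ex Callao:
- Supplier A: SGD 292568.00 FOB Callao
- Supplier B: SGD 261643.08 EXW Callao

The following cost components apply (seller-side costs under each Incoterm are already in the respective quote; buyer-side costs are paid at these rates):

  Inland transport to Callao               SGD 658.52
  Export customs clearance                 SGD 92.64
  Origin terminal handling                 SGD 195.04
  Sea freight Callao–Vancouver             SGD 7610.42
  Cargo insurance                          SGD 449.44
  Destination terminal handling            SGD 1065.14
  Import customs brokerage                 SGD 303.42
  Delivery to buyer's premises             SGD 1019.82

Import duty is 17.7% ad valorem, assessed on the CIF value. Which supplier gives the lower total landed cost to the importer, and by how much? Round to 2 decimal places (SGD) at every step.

Supplier B is cheaper by SGD 35284.95

Supplier A (FOB):
CIF value = FOB price + freight + insurance = 292568.00 + 7610.42 + 449.44 = 300627.86
Import duty = 300627.86 × 17.7% = 53211.13
Buyer bears (A): 7610.42 + 449.44 + 1065.14 + 303.42 + 1019.82 = 10448.24
Landed cost (A) = invoice 292568.00 + 10448.24 + duty 53211.13 = 356227.37
Supplier B (EXW):
CIF value = EXW price + inland to port + export clearance + origin terminal + freight + insurance = 261643.08 + 658.52 + 92.64 + 195.04 + 7610.42 + 449.44 = 270649.14
Import duty = 270649.14 × 17.7% = 47904.90
Buyer bears (B): 658.52 + 92.64 + 195.04 + 7610.42 + 449.44 + 1065.14 + 303.42 + 1019.82 = 11394.44
Landed cost (B) = invoice 261643.08 + 11394.44 + duty 47904.90 = 320942.42
Difference = |356227.37 − 320942.42| = 35284.95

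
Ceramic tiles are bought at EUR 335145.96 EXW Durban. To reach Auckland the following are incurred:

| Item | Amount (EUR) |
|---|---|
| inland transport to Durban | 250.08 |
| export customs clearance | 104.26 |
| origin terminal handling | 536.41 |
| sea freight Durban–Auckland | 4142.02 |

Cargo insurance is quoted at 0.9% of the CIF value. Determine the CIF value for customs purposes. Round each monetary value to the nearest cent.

CIF value: EUR 343268.14

Let C be the CIF value. C = EXW price + pre-shipment costs + freight + 0.9% × C
C − 0.9% × C = 335145.96 + 250.08 + 104.26 + 536.41 + 4142.02
0.991 × C = 340178.73
C = 340178.73 / 0.991 = 343268.14
Insurance premium = 0.9% × 343268.14 = 3089.41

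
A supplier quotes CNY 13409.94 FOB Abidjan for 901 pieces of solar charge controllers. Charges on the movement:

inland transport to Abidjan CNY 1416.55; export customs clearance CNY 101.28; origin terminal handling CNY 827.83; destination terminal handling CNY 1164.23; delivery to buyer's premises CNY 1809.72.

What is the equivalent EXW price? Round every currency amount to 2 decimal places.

Not relevant to the conversion: destination terminal, delivery — on the buyer under both terms; not part of either seller's price.
From FOB to EXW, the seller no longer bears: inland to port, export clearance, origin terminal.
EXW price = 13409.94 − 1416.55 − 101.28 − 827.83 = 11064.28

EXW price: CNY 11064.28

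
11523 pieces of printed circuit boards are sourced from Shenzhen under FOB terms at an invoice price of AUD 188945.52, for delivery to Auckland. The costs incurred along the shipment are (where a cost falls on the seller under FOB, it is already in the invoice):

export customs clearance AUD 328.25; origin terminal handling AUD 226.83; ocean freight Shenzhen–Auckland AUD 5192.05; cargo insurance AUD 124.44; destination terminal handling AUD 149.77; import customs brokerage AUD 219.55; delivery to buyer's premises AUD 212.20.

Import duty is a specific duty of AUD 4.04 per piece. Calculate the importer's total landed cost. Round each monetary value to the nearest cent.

FOB: the seller bears costs until goods are on board at the origin port; the buyer bears freight, insurance and all costs thereafter.
Already in the invoice (seller's account under FOB): export clearance, origin terminal — exclude.
CIF value = FOB price + freight + insurance = 188945.52 + 5192.05 + 124.44 = 194262.01
Import duty = 11523 × 4.04 = 46552.92
Buyer bears: freight 5192.05 + insurance 124.44 + destination terminal 149.77 + brokerage 219.55 + delivery 212.20 + duty 46552.92 = 52450.93
Landed cost = invoice 188945.52 + 52450.93 = 241396.45

Total landed cost: AUD 241396.45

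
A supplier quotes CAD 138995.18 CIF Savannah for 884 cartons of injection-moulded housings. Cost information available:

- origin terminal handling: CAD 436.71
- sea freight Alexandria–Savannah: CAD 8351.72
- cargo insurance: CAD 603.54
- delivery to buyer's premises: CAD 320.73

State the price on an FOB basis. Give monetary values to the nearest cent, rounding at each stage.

FOB price: CAD 130039.92

Not relevant to the conversion: origin terminal — on the seller under both CIF and FOB; already in the CIF price and stays in the FOB price. delivery — on the buyer under both terms; not part of either seller's price.
From CIF to FOB, the seller no longer bears: freight, insurance.
FOB price = 138995.18 − 8351.72 − 603.54 = 130039.92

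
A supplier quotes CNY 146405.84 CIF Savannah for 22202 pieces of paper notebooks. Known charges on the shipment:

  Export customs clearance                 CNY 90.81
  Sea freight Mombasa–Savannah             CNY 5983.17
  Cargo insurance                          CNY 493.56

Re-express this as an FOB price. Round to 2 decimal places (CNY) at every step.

FOB price: CNY 139929.11

Not relevant to the conversion: export clearance — on the seller under both CIF and FOB; already in the CIF price and stays in the FOB price.
From CIF to FOB, the seller no longer bears: freight, insurance.
FOB price = 146405.84 − 5983.17 − 493.56 = 139929.11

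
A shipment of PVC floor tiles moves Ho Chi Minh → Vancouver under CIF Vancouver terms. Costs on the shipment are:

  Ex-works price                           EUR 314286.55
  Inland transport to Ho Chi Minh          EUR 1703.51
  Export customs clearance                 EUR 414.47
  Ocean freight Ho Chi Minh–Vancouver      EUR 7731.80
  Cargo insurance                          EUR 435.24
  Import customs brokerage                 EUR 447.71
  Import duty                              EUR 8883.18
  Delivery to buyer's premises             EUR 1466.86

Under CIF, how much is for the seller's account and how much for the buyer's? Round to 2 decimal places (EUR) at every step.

Seller: EUR 324571.57; buyer: EUR 10797.75

CIF: the seller pays costs through ocean freight and marine insurance to the destination port.
Seller's account: goods 314286.55 + inland to port 1703.51 + export clearance 414.47 + freight 7731.80 + insurance 435.24 = 324571.57
Buyer's account: brokerage 447.71 + duty 8883.18 + delivery 1466.86 = 10797.75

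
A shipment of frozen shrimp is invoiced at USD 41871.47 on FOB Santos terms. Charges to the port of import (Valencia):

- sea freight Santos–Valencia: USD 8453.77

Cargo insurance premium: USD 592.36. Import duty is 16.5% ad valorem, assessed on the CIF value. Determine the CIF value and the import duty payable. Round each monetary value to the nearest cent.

CIF = FOB price + freight + insurance
CIF = 41871.47 + 8453.77 + 592.36 = 50917.60
Import duty = 50917.60 × 16.5% = 8401.40

CIF value: USD 50917.60; import duty: USD 8401.40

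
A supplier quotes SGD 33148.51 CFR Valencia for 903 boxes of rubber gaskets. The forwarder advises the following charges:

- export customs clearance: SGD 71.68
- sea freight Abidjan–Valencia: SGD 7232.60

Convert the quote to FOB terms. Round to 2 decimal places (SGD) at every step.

FOB price: SGD 25915.91

Not relevant to the conversion: export clearance — on the seller under both CFR and FOB; already in the CFR price and stays in the FOB price.
From CFR to FOB, the seller no longer bears: freight.
FOB price = 33148.51 − 7232.60 = 25915.91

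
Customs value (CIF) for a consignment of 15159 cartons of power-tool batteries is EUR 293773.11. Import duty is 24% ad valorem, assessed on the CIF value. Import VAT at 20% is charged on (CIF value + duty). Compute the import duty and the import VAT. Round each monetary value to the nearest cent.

Import duty: EUR 70505.55; import VAT: EUR 72855.73

Import duty = 293773.11 × 24% = 70505.55
VAT base = CIF + duty = 293773.11 + 70505.55 = 364278.66
Import VAT = 364278.66 × 20% = 72855.73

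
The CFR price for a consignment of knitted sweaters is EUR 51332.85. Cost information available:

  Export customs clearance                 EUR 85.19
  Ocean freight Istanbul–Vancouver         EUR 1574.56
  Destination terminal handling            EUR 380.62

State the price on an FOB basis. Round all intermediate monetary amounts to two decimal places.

FOB price: EUR 49758.29

Not relevant to the conversion: export clearance — on the seller under both CFR and FOB; already in the CFR price and stays in the FOB price. destination terminal — on the buyer under both terms; not part of either seller's price.
From CFR to FOB, the seller no longer bears: freight.
FOB price = 51332.85 − 1574.56 = 49758.29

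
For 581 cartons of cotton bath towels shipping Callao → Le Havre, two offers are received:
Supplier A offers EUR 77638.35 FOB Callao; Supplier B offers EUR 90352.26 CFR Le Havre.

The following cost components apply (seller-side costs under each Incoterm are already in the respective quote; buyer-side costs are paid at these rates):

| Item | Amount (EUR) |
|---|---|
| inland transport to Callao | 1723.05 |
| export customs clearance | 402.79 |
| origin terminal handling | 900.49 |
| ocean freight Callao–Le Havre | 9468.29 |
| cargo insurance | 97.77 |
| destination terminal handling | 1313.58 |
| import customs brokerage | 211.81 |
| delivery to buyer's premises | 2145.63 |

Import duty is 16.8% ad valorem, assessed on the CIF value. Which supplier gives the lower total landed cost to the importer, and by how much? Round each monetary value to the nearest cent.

Supplier A is cheaper by EUR 3790.89

Supplier A (FOB):
CIF value = FOB price + freight + insurance = 77638.35 + 9468.29 + 97.77 = 87204.41
Import duty = 87204.41 × 16.8% = 14650.34
Buyer bears (A): 9468.29 + 97.77 + 1313.58 + 211.81 + 2145.63 = 13237.08
Landed cost (A) = invoice 77638.35 + 13237.08 + duty 14650.34 = 105525.77
Supplier B (CFR):
CIF value = CFR price + insurance = 90352.26 + 97.77 = 90450.03
Import duty = 90450.03 × 16.8% = 15195.61
Buyer bears (B): 97.77 + 1313.58 + 211.81 + 2145.63 = 3768.79
Landed cost (B) = invoice 90352.26 + 3768.79 + duty 15195.61 = 109316.66
Difference = |105525.77 − 109316.66| = 3790.89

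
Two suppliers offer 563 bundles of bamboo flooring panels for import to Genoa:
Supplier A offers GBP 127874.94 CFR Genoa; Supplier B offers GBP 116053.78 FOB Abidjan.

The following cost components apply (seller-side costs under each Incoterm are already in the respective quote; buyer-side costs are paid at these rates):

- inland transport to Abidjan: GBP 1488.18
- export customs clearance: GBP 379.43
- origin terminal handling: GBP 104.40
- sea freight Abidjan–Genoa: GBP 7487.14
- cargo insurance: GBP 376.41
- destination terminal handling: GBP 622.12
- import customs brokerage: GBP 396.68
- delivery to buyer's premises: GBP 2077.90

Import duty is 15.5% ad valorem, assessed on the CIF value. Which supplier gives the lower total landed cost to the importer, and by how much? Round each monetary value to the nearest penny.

Supplier A (CFR):
CIF value = CFR price + insurance = 127874.94 + 376.41 = 128251.35
Import duty = 128251.35 × 15.5% = 19878.96
Buyer bears (A): 376.41 + 622.12 + 396.68 + 2077.90 = 3473.11
Landed cost (A) = invoice 127874.94 + 3473.11 + duty 19878.96 = 151227.01
Supplier B (FOB):
CIF value = FOB price + freight + insurance = 116053.78 + 7487.14 + 376.41 = 123917.33
Import duty = 123917.33 × 15.5% = 19207.19
Buyer bears (B): 7487.14 + 376.41 + 622.12 + 396.68 + 2077.90 = 10960.25
Landed cost (B) = invoice 116053.78 + 10960.25 + duty 19207.19 = 146221.22
Difference = |151227.01 − 146221.22| = 5005.79

Supplier B is cheaper by GBP 5005.79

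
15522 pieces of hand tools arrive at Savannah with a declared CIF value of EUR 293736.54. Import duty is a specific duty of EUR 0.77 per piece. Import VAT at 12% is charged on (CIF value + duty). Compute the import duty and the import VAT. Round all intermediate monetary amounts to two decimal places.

Import duty: EUR 11951.94; import VAT: EUR 36682.62

Import duty = 15522 × 0.77 = 11951.94
VAT base = CIF + duty = 293736.54 + 11951.94 = 305688.48
Import VAT = 305688.48 × 12% = 36682.62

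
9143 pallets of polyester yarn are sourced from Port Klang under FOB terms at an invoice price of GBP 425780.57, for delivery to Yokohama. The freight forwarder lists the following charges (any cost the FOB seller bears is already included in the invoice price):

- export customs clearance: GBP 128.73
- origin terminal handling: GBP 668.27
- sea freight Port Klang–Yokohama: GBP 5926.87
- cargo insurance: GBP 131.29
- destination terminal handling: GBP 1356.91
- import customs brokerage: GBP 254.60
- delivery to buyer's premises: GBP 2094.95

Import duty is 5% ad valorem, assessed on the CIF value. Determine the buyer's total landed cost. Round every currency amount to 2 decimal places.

FOB: the seller bears costs until goods are on board at the origin port; the buyer bears freight, insurance and all costs thereafter.
Already in the invoice (seller's account under FOB): export clearance, origin terminal — exclude.
CIF value = FOB price + freight + insurance = 425780.57 + 5926.87 + 131.29 = 431838.73
Import duty = 431838.73 × 5% = 21591.94
Buyer bears: freight 5926.87 + insurance 131.29 + destination terminal 1356.91 + brokerage 254.60 + delivery 2094.95 + duty 21591.94 = 31356.56
Landed cost = invoice 425780.57 + 31356.56 = 457137.13

Total landed cost: GBP 457137.13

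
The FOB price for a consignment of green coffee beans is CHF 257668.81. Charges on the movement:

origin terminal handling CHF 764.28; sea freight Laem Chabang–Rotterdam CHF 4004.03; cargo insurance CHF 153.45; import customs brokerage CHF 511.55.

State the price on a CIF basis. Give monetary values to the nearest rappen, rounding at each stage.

CIF price: CHF 261826.29

Not relevant to the conversion: origin terminal — on the seller under both FOB and CIF; already in the FOB price and stays in the CIF price. brokerage — on the buyer under both terms; not part of either seller's price.
From FOB to CIF, the seller additionally bears: freight, insurance.
CIF price = 257668.81 + 4004.03 + 153.45 = 261826.29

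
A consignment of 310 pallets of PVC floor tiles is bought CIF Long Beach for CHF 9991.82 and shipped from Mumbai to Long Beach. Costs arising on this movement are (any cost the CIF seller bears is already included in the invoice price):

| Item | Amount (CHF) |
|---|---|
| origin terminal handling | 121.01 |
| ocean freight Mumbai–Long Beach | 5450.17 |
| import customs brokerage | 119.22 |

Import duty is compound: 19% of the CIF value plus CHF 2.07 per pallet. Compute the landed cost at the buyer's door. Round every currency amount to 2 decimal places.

CIF: the seller pays costs through ocean freight and marine insurance to the destination port.
Already in the invoice (seller's account under CIF): origin terminal, freight — exclude.
The CIF price already equals the CIF value: 9991.82
Ad valorem component: 9991.82 × 19% = 1898.45
Specific component: 310 × 2.07 = 641.70
Import duty = 1898.45 + 641.70 = 2540.15
Buyer bears: brokerage 119.22 + duty 2540.15 = 2659.37
Landed cost = invoice 9991.82 + 2659.37 = 12651.19

Total landed cost: CHF 12651.19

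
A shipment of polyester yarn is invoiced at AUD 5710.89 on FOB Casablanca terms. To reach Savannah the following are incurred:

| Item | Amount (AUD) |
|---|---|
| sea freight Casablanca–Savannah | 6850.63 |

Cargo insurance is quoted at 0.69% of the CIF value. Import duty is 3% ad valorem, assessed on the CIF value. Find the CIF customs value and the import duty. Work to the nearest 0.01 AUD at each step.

CIF value: AUD 12648.80; import duty: AUD 379.46

Let C be the CIF value. C = FOB price + freight + 0.69% × C
C − 0.69% × C = 5710.89 + 6850.63
0.9931 × C = 12561.52
C = 12561.52 / 0.9931 = 12648.80
Insurance premium = 0.69% × 12648.80 = 87.28
Import duty = 12648.80 × 3% = 379.46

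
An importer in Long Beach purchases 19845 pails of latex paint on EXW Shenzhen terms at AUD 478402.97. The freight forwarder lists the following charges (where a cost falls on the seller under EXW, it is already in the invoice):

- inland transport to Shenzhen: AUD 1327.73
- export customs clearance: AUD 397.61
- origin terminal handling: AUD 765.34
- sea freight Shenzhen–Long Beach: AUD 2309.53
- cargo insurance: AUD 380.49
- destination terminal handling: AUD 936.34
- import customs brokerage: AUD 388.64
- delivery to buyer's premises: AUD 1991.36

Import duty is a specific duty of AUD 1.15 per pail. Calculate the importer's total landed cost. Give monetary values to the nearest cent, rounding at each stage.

EXW: the seller makes goods available at their premises; the buyer bears all onward costs.
CIF value = EXW price + inland to port + export clearance + origin terminal + freight + insurance = 478402.97 + 1327.73 + 397.61 + 765.34 + 2309.53 + 380.49 = 483583.67
Import duty = 19845 × 1.15 = 22821.75
Buyer bears: inland to port 1327.73 + export clearance 397.61 + origin terminal 765.34 + freight 2309.53 + insurance 380.49 + destination terminal 936.34 + brokerage 388.64 + delivery 1991.36 + duty 22821.75 = 31318.79
Landed cost = invoice 478402.97 + 31318.79 = 509721.76

Total landed cost: AUD 509721.76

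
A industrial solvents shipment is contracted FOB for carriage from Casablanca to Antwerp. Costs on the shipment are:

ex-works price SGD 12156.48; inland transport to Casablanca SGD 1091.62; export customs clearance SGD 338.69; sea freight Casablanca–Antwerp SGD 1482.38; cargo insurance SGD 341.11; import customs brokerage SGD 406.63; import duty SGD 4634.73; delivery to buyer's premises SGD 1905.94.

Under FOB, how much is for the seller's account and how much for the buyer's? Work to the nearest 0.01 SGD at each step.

Seller: SGD 13586.79; buyer: SGD 8770.79

FOB: the seller bears costs until goods are on board at the origin port; the buyer bears freight, insurance and all costs thereafter.
Seller's account: goods 12156.48 + inland to port 1091.62 + export clearance 338.69 = 13586.79
Buyer's account: freight 1482.38 + insurance 341.11 + brokerage 406.63 + duty 4634.73 + delivery 1905.94 = 8770.79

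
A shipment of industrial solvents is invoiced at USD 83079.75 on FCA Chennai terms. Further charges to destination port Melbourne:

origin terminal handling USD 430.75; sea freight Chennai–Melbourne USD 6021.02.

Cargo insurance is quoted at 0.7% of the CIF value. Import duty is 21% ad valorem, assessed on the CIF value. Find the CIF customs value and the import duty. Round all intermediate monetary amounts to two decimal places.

Let C be the CIF value. C = FCA price + pre-shipment costs + freight + 0.7% × C
C − 0.7% × C = 83079.75 + 430.75 + 6021.02
0.993 × C = 89531.52
C = 89531.52 / 0.993 = 90162.66
Insurance premium = 0.7% × 90162.66 = 631.14
Import duty = 90162.66 × 21% = 18934.16

CIF value: USD 90162.66; import duty: USD 18934.16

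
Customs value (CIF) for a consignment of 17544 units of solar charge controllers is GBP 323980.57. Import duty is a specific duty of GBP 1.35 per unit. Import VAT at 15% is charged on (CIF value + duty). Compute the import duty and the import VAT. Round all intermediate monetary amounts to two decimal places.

Import duty = 17544 × 1.35 = 23684.40
VAT base = CIF + duty = 323980.57 + 23684.40 = 347664.97
Import VAT = 347664.97 × 15% = 52149.75

Import duty: GBP 23684.40; import VAT: GBP 52149.75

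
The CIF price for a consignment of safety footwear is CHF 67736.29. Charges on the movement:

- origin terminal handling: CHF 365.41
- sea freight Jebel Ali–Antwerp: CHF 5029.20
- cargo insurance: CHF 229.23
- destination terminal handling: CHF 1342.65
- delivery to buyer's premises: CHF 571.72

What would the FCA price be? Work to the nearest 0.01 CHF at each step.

FCA price: CHF 62112.45

Not relevant to the conversion: delivery, destination terminal — on the buyer under both terms; not part of either seller's price.
From CIF to FCA, the seller no longer bears: origin terminal, freight, insurance.
FCA price = 67736.29 − 365.41 − 5029.20 − 229.23 = 62112.45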